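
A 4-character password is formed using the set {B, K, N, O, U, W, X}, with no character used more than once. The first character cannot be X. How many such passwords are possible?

720

The first character has 7−1 = 6 choices (anything except X).
The remaining 3 characters are filled from the other 6 symbols without repetition: 6 × 5 × 4 = 120.
Total: 6 × 120 = 720.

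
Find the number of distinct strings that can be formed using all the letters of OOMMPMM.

105

Letter multiplicities in OOMMPMM: M×4, O×2, P×1.
The number of distinct arrangements is 7!/(4!·2!) = 5040/48 = 105.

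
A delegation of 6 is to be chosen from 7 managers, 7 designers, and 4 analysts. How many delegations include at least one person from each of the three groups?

With no constraint there are C(18,6) = 18564 possible selections.
Selections missing a whole group: no managers → C(11,6) = 462; no designers → C(11,6) = 462; no analysts → C(14,6) = 3003.
Add back selections omitting two groups (i.e. drawn from a single group): C(7,6) + C(7,6) + C(4,6) = 14.
By inclusion–exclusion: 18564 − 3927 + 14 = 14651.

14651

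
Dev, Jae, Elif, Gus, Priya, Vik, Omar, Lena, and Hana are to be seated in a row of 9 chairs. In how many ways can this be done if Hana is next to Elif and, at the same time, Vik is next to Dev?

20160

Treat {Hana,Elif} as one block (2 orders) and {Vik,Dev} as another (2 orders).
That leaves 7 units to arrange: 2 × 2 × 7! = 4 × 5040 = 20160.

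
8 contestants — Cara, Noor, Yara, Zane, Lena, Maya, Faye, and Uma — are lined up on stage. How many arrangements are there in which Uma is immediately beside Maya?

10080

Glue Uma and Maya into one block (2 internal orders), leaving 7 units to arrange in a row.
That gives 2 × 7! = 2 × 5040 = 10080.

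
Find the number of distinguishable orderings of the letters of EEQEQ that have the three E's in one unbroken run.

Treat the 3 copies of E as a single block. The multiset to arrange is then {EEE, Q, Q}, 3 items in all.
That gives (3)!/(2!) = 3 arrangements.

3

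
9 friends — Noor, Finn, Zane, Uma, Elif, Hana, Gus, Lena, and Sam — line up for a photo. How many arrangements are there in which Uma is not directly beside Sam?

282240

There are 9! = 362880 arrangements in all. If Uma and Sam are adjacent, merging them into one block gives 2·(8)! = 80640 arrangements.
So 362880 − 80640 = 282240 arrangements keep them apart.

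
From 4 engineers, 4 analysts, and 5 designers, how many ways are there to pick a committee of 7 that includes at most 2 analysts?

1128

Split by how many analysts are chosen (0 through 2).
Sum: C(4,0)·C(9,7) + C(4,1)·C(9,6) + C(4,2)·C(9,5) = 36 + 336 + 756 = 1128.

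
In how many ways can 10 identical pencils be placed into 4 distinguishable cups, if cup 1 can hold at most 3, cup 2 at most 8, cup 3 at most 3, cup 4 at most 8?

120

Ignoring the caps, the number of non-negative solutions to x_1+…+x_4 = 10 is C(13,3) = 286.
Subtract solutions that violate a single cap (substitute x_i' = x_i − (cap_i+1)): x_1 ≥ 4 gives C(9,3) = 84; x_2 ≥ 9 gives C(4,3) = 4; x_3 ≥ 4 gives C(9,3) = 84; x_4 ≥ 9 gives C(4,3) = 4. Together 176.
Add back pairs where two caps are both exceeded: 0 + 10 + 0 + 0 + 0 + 0 = 10.
By inclusion–exclusion the count is 286 − 176 + 10 = 120.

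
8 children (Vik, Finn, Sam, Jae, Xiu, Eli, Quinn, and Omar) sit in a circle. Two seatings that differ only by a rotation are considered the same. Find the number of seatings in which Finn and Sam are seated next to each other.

1440

Glue Finn and Sam into a block (2 internal orders). Seating 7 units around a circle gives (6)! arrangements.
So 2 × (6)! = 2 × 720 = 1440.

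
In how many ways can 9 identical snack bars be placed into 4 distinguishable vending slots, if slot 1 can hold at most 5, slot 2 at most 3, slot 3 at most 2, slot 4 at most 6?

61

Without the upper bounds there are C(12,3) = 220 ways to split 9 among 4 vending slots.
Subtract solutions that violate a single cap (substitute x_i' = x_i − (cap_i+1)): x_1 ≥ 6 gives C(6,3) = 20; x_2 ≥ 4 gives C(8,3) = 56; x_3 ≥ 3 gives C(9,3) = 84; x_4 ≥ 7 gives C(5,3) = 10. Together 170.
Add back pairs where two caps are both exceeded: 0 + 1 + 0 + 10 + 0 + 0 = 11.
By inclusion–exclusion the count is 220 − 170 + 11 = 61.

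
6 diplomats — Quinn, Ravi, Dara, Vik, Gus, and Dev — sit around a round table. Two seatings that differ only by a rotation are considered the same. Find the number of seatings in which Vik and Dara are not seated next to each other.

Without the restriction there are (5)! = 120 seatings.
Those with Vik next to Dara: fuse the pair into one unit and seat 5 units around a circle — 2·(4)! = 48.
Subtracting, 120 − 48 = 72.

72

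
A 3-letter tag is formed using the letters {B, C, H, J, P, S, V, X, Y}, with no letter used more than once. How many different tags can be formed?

504

Choose and order 3 of the 9 symbols: the first letter has 9 options, the next 8, then 7.
That product is 9 × 8 × 7 = 504.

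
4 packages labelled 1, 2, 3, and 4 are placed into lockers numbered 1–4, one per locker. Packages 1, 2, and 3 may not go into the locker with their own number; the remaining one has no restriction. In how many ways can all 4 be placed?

Let Aᵢ (for i ∈ {1, 2, 3}) be the placements that put package i in its forbidden locker. Any j of these fix j positions, leaving (4−j)! ways to fill the rest, and there are C(3,j) ways to pick which j.
By inclusion–exclusion, the number of valid placements is Σ_{j=0}^{3} (−1)^j C(3,j)·(4−j)!.
Computing: 24 − 18 + 6 − 1 = 11.

11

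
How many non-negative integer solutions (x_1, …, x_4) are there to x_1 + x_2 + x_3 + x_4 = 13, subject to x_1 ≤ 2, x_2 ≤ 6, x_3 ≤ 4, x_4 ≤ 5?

31

Without the upper bounds there are C(16,3) = 560 ways to split 13 among 4 variables.
Subtract solutions that violate a single cap (substitute x_i' = x_i − (cap_i+1)): x_1 ≥ 3 gives C(13,3) = 286; x_2 ≥ 7 gives C(9,3) = 84; x_3 ≥ 5 gives C(11,3) = 165; x_4 ≥ 6 gives C(10,3) = 120. Together 655.
Add back pairs where two caps are both exceeded: 20 + 56 + 35 + 4 + 1 + 10 = 126.
By inclusion–exclusion the count is 560 − 655 + 126 = 31.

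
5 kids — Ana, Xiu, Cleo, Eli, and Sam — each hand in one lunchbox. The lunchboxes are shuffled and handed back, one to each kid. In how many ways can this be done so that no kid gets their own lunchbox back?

Let Aᵢ be the assignments in which kid i gets their own lunchbox. We want the size of the complement of A₁∪…∪A_5.
By inclusion–exclusion this is Σ_{j=0}^{5} (−1)^j C(5,j)·(5−j)!.
Computing: 120 − 120 + 60 − 20 + 5 − 1 = 44.

44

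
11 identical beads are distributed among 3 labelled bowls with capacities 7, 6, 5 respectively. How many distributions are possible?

Ignoring the caps, the number of non-negative solutions to x_1+…+x_3 = 11 is C(13,2) = 78.
Subtract solutions that violate a single cap (substitute x_i' = x_i − (cap_i+1)): x_1 ≥ 8 gives C(5,2) = 10; x_2 ≥ 7 gives C(6,2) = 15; x_3 ≥ 6 gives C(7,2) = 21. Together 46.
No two caps can be exceeded simultaneously, so the pair terms are all 0.
By inclusion–exclusion the count is 78 − 46 + 0 = 32.

32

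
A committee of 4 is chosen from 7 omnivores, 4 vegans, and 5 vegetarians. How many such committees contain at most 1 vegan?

Split by how many vegans are chosen (0 through 1).
Sum: C(4,0)·C(12,4) + C(4,1)·C(12,3) = 495 + 880 = 1375.

1375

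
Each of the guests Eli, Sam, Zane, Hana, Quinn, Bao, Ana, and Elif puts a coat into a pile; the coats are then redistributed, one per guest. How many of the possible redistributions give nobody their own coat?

Let Aᵢ be the assignments in which guest i gets their own coat. We want the size of the complement of A₁∪…∪A_8.
By inclusion–exclusion this is Σ_{j=0}^{8} (−1)^j C(8,j)·(8−j)!.
Computing: 40320 − 40320 + 20160 − 6720 + 1680 − 336 + 56 − 8 + 1 = 14833.

14833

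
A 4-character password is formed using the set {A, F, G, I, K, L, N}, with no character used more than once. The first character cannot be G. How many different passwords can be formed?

The first character has 7−1 = 6 choices (anything except G).
The remaining 3 characters are filled from the other 6 symbols without repetition: 6 × 5 × 4 = 120.
Total: 6 × 120 = 720.

720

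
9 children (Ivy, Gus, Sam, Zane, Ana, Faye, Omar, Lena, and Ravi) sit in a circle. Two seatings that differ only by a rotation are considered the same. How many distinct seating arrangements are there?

40320

Seat Ivy anywhere (absorbing the rotational symmetry), then permute the other 8: (8)! = 40320.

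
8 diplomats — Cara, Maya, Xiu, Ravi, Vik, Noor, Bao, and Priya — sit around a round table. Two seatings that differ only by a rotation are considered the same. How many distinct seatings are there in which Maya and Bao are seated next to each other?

1440

Glue Maya and Bao into a block (2 internal orders). Seating 7 units around a circle gives (6)! arrangements.
So 2 × (6)! = 2 × 720 = 1440.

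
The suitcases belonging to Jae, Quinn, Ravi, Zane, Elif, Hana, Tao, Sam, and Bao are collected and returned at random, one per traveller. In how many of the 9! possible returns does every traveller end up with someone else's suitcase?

Count assignments avoiding every fixed point. For any j of the 9 travellers fixed to their own suitcase, the other 9−j can be arranged in (9−j)! ways.
By inclusion–exclusion this is Σ_{j=0}^{9} (−1)^j C(9,j)·(9−j)!.
Computing: 362880 − 362880 + 181440 − 60480 + 15120 − 3024 + 504 − 72 + 9 − 1 = 133496.

133496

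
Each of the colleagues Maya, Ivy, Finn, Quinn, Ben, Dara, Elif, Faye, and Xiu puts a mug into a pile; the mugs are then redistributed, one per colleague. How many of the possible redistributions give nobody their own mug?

133496

Let Aᵢ be the assignments in which colleague i gets their own mug. We want the size of the complement of A₁∪…∪A_9.
By inclusion–exclusion this is Σ_{j=0}^{9} (−1)^j C(9,j)·(9−j)!.
Computing: 362880 − 362880 + 181440 − 60480 + 15120 − 3024 + 504 − 72 + 9 − 1 = 133496.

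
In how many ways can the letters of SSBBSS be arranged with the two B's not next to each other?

There are 6!/(4!·2!) = 15 arrangements of SSBBSS in total.
Arrangements with the B's together: treat BB as one letter, giving (5)!/(4!) = 5.
Hence 15 − 5 = 10.

10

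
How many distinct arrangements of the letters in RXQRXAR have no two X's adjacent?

There are 7!/(3!·2!) = 420 arrangements of RXQRXAR in total.
If the two X's are adjacent, glue them into one block, leaving 6 items to arrange: (6)!/(3!) = 120 ways.
Hence 420 − 120 = 300.

300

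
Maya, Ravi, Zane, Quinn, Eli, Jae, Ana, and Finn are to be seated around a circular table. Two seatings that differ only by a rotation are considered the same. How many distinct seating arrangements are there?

5040

Fix one person's seat to break rotational symmetry; the remaining 7 people can be arranged in (7)! = 5040 ways.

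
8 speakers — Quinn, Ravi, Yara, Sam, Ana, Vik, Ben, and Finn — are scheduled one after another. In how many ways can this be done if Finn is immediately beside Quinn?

10080

Place the 6 others and the Finn-Quinn pair as 7 objects in a line; the pair has 2 internal arrangements.
That gives 2 × 7! = 2 × 5040 = 10080.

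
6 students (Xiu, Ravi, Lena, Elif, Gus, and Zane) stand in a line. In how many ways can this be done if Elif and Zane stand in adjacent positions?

Treat {Elif, Zane} as a single unit. There are 5 units to order, and the pair itself can be ordered 2 ways.
So the count is 2·(5)! = 240.

240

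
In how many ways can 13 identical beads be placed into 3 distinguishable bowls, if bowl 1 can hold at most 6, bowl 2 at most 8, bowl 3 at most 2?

Without the upper bounds there are C(15,2) = 105 ways to split 13 among 3 bowls.
Subtract solutions that violate a single cap (substitute x_i' = x_i − (cap_i+1)): x_1 ≥ 7 gives C(8,2) = 28; x_2 ≥ 9 gives C(6,2) = 15; x_3 ≥ 3 gives C(12,2) = 66. Together 109.
Add back pairs where two caps are both exceeded: 0 + 10 + 3 = 13.
By inclusion–exclusion the count is 105 − 109 + 13 = 9.

9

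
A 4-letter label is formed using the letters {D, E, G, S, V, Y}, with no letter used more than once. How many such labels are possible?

360

Choose and order 4 of the 6 symbols: the first letter has 6 options, the next 5, then 4, 3.
That product is 6 × 5 × 4 × 3 = 360.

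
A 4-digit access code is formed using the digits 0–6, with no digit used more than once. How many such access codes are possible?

840

With no repetition, fill the 4 digits in order: 7 choices, then 6, down to 4.
7 × 6 × 5 × 4 = 840.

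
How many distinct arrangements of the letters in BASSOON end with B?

Fix B in the last position and arrange the remaining 6 letters.
Those 6 letters have O appearing twice and S appearing twice, giving (6)!/(2!·2!) = 180.

180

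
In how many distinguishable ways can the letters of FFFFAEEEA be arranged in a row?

1260

Letter multiplicities in FFFFAEEEA: A×2, E×3, F×4.
The number of distinct arrangements is 9!/(4!·3!·2!) = 362880/288 = 1260.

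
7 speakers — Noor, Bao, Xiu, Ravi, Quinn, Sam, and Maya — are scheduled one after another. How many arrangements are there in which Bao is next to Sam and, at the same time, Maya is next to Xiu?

Treat {Bao,Sam} as one block (2 orders) and {Maya,Xiu} as another (2 orders).
That leaves 5 units to arrange: 2 × 2 × 5! = 4 × 120 = 480.

480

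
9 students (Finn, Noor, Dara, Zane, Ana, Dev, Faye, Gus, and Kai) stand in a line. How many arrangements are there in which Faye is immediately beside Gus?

Treat {Faye, Gus} as a single unit. There are 8 units to order, and the pair itself can be ordered 2 ways.
That gives 2 × 8! = 2 × 40320 = 80640.

80640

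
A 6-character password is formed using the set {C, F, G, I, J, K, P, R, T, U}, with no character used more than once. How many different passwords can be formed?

With no repetition, fill the 6 characters in order: 10 choices, then 9, down to 5.
10 × 9 × 8 × 7 × 6 × 5 = 151200.

151200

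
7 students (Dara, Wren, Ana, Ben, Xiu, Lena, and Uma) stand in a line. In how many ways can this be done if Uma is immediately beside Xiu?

1440

Glue Uma and Xiu into one block (2 internal orders), leaving 6 units to arrange in a row.
That gives 2 × 6! = 2 × 720 = 1440.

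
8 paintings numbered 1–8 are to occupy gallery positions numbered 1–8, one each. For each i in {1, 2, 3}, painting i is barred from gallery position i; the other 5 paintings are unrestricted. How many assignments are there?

Let Aᵢ (for i ∈ {1, 2, 3}) be the placements that put painting i in its forbidden gallery position. Any j of these fix j positions, leaving (8−j)! ways to fill the rest, and there are C(3,j) ways to pick which j.
By inclusion–exclusion, the number of valid placements is Σ_{j=0}^{3} (−1)^j C(3,j)·(8−j)!.
Computing: 40320 − 15120 + 2160 − 120 = 27240.

27240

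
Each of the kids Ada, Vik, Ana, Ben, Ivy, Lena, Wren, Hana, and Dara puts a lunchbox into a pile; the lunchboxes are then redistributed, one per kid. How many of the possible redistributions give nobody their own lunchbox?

Let Aᵢ be the assignments in which kid i gets their own lunchbox. We want the size of the complement of A₁∪…∪A_9.
By inclusion–exclusion this is Σ_{j=0}^{9} (−1)^j C(9,j)·(9−j)!.
Computing: 362880 − 362880 + 181440 − 60480 + 15120 − 3024 + 504 − 72 + 9 − 1 = 133496.

133496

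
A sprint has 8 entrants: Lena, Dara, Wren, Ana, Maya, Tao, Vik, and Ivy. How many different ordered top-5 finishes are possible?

There are 8 choices for 1st place, 7 for 2nd, and so on down to 4 for position 5.
That gives 8 × 7 × 6 × 5 × 4 = 6720.

6720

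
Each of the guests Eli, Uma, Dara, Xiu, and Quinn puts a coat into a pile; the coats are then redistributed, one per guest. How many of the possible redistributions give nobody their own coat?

44

This is the derangement count D_5: permutations of 5 items with no fixed point.
By inclusion–exclusion this is Σ_{j=0}^{5} (−1)^j C(5,j)·(5−j)!.
Computing: 120 − 120 + 60 − 20 + 5 − 1 = 44.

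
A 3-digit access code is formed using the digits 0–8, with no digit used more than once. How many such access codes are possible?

504

Choose and order 3 of the 9 symbols: the first digit has 9 options, the next 8, then 7.
That product is 9 × 8 × 7 = 504.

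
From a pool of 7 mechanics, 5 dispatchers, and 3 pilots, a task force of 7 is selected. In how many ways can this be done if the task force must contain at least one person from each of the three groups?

Unrestricted: C(15,7) = 6435 ways to pick any 7 of the 15.
Subtract selections that omit an entire group: no mechanics → C(8,7) = 8; no dispatchers → C(10,7) = 120; no pilots → C(12,7) = 792.
Add back selections omitting two groups (i.e. drawn from a single group): C(7,7) + C(5,7) + C(3,7) = 1.
By inclusion–exclusion: 6435 − 920 + 1 = 5516.

5516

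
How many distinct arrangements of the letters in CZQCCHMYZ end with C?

10080

With the last slot taken by C, it remains to arrange the other 8 letters (ZQCCHMYZ).
Those 8 letters have C appearing twice and Z appearing twice, giving (8)!/(2!·2!) = 10080.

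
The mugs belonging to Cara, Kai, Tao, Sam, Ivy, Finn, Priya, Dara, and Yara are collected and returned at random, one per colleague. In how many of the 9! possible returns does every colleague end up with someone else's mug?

133496

Count assignments avoiding every fixed point. For any j of the 9 colleagues fixed to their own mug, the other 9−j can be arranged in (9−j)! ways.
By inclusion–exclusion this is Σ_{j=0}^{9} (−1)^j C(9,j)·(9−j)!.
Computing: 362880 − 362880 + 181440 − 60480 + 15120 − 3024 + 504 − 72 + 9 − 1 = 133496.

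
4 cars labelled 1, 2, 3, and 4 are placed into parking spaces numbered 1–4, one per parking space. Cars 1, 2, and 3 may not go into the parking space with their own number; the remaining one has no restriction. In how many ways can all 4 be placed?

Let Aᵢ (for i ∈ {1, 2, 3}) be the placements that put car i in its forbidden parking space. Any j of these fix j positions, leaving (4−j)! ways to fill the rest, and there are C(3,j) ways to pick which j.
By inclusion–exclusion, the number of valid placements is Σ_{j=0}^{3} (−1)^j C(3,j)·(4−j)!.
Computing: 24 − 18 + 6 − 1 = 11.

11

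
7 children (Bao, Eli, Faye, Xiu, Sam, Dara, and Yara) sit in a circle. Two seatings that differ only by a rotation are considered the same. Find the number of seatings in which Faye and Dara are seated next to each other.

Treat {Faye, Dara} as one unit (2 internal orders) and seat the resulting 6 units around the table: (5)! circular arrangements.
So 2 × (5)! = 2 × 120 = 240.

240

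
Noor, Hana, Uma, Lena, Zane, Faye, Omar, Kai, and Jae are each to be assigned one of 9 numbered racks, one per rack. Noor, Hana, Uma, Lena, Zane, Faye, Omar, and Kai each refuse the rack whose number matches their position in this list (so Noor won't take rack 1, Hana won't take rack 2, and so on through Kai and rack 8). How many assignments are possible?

Let Aᵢ (for 1 ≤ i ≤ 8) be the placements that put person i in their forbidden rack. Any j of these fix j positions, leaving (9−j)! ways to fill the rest, and there are C(8,j) ways to pick which j.
By inclusion–exclusion, the number of valid placements is Σ_{j=0}^{8} (−1)^j C(8,j)·(9−j)!.
Computing: 362880 − 322560 + 141120 − 40320 + 8400 − 1344 + 168 − 16 + 1 = 148329.

148329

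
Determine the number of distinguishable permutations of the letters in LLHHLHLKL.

Letter multiplicities in LLHHLHLKL: H×3, K×1, L×5.
The number of distinct arrangements is 9!/(5!·3!) = 362880/720 = 504.

504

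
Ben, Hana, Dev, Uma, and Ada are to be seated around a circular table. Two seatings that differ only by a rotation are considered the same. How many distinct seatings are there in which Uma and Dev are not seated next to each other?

Without the restriction there are (4)! = 24 seatings.
Those with Uma next to Dev: fuse the pair into one unit and seat 4 units around a circle — 2·(3)! = 12.
Subtracting, 24 − 12 = 12.

12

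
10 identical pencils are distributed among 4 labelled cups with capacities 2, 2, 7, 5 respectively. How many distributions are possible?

44

Ignoring the caps, the number of non-negative solutions to x_1+…+x_4 = 10 is C(13,3) = 286.
Subtract solutions that violate a single cap (substitute x_i' = x_i − (cap_i+1)): x_1 ≥ 3 gives C(10,3) = 120; x_2 ≥ 3 gives C(10,3) = 120; x_3 ≥ 8 gives C(5,3) = 10; x_4 ≥ 6 gives C(7,3) = 35. Together 285.
Add back pairs where two caps are both exceeded: 35 + 0 + 4 + 0 + 4 + 0 = 43.
By inclusion–exclusion the count is 286 − 285 + 43 = 44.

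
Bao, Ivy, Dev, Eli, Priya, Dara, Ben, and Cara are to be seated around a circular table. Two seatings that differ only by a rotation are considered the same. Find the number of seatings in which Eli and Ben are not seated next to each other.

3600

All circular seatings of 8 people number (7)! = 5040.
Seatings with Eli beside Ben: treat them as a block with 2 internal orders, giving 2 × (6)! = 1440.
Subtracting, 5040 − 1440 = 3600.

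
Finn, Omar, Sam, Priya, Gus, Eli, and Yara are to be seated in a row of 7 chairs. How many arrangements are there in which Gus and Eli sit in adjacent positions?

Glue Gus and Eli into one block (2 internal orders), leaving 6 units to arrange in a row.
So the count is 2·(6)! = 1440.

1440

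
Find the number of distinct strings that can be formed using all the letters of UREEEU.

UREEEU has 6 letters with E appearing 3 times and U appearing twice.
So there are 6! / (3!·2!) = 60 distinguishable arrangements.

60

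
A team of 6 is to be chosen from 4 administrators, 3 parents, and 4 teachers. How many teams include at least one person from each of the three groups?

420

Total 6-person selections from all 11: C(11,6) = 462.
Selections missing a whole group: no administrators → C(7,6) = 7; no parents → C(8,6) = 28; no teachers → C(7,6) = 7.
Add back selections omitting two groups (i.e. drawn from a single group): C(4,6) + C(3,6) + C(4,6) = 0.
By inclusion–exclusion: 462 − 42 + 0 = 420.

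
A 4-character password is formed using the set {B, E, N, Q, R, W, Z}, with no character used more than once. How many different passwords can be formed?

This is a permutation of 4 out of 7: P(7,4) = 7!/3!.
That product is 7 × 6 × 5 × 4 = 840.

840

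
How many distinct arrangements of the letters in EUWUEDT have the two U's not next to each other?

900

Total arrangements of EUWUEDT: 7!/(2!·2!) = 1260.
If the two U's are adjacent, glue them into one block, leaving 6 items to arrange: (6)!/(2!) = 360 ways.
Hence 1260 − 360 = 900.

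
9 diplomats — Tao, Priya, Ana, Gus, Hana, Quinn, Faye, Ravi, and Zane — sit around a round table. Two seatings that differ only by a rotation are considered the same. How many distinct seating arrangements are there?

Around a circle, 9 distinct people have 9!/9 = (8)! = 40320 rotationally distinct seatings.

40320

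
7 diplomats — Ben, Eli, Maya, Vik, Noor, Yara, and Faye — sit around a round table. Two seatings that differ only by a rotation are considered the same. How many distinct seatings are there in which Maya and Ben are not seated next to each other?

480

Without the restriction there are (6)! = 720 seatings.
Those with Maya next to Ben: fuse the pair into one unit and seat 6 units around a circle — 2·(5)! = 240.
Subtracting, 720 − 240 = 480.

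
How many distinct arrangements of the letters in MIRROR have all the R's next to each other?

Treat the 3 copies of R as a single block. The multiset to arrange is then {RRR, I, M, O}, 4 items in all.
All 4 items are distinct, so there are (4)! = 24 arrangements.

24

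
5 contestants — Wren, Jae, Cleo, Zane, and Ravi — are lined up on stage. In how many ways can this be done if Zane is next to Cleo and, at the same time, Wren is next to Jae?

24

Treat {Zane,Cleo} as one block (2 orders) and {Wren,Jae} as another (2 orders).
That leaves 3 units to arrange: 2 × 2 × 3! = 4 × 6 = 24.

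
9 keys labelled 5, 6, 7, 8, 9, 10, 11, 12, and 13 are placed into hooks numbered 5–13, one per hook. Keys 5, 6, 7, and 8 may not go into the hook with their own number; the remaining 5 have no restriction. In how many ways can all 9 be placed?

229080

Let Aᵢ (for 5 ≤ i ≤ 8) be the placements that put key i in its forbidden hook. Any j of these fix j positions, leaving (9−j)! ways to fill the rest, and there are C(4,j) ways to pick which j.
By inclusion–exclusion, the number of valid placements is Σ_{j=0}^{4} (−1)^j C(4,j)·(9−j)!.
Computing: 362880 − 161280 + 30240 − 2880 + 120 = 229080.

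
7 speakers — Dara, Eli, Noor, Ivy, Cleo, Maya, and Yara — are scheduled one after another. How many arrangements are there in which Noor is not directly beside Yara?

There are 7! = 5040 arrangements in all. If Noor and Yara are adjacent, merging them into one block gives 2·(6)! = 1440 arrangements.
So 5040 − 1440 = 3600 arrangements keep them apart.

3600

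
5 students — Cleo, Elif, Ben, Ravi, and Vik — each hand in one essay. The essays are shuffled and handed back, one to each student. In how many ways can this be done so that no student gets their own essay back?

44

Let Aᵢ be the assignments in which student i gets their own essay. We want the size of the complement of A₁∪…∪A_5.
By inclusion–exclusion this is Σ_{j=0}^{5} (−1)^j C(5,j)·(5−j)!.
Computing: 120 − 120 + 60 − 20 + 5 − 1 = 44.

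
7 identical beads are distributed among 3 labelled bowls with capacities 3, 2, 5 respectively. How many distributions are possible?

9

Without the upper bounds there are C(9,2) = 36 ways to split 7 among 3 bowls.
Subtract solutions that violate a single cap (substitute x_i' = x_i − (cap_i+1)): x_1 ≥ 4 gives C(5,2) = 10; x_2 ≥ 3 gives C(6,2) = 15; x_3 ≥ 6 gives C(3,2) = 3. Together 28.
Add back pairs where two caps are both exceeded: 1 + 0 + 0 = 1.
By inclusion–exclusion the count is 36 − 28 + 1 = 9.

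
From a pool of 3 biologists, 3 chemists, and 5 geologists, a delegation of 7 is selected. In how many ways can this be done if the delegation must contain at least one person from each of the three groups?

With no constraint there are C(11,7) = 330 possible selections.
Selections missing a whole group: no biologists → C(8,7) = 8; no chemists → C(8,7) = 8; no geologists → C(6,7) = 0.
Add back selections omitting two groups (i.e. drawn from a single group): C(3,7) + C(3,7) + C(5,7) = 0.
By inclusion–exclusion: 330 − 16 + 0 = 314.

314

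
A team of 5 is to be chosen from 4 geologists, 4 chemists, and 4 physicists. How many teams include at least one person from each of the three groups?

Total 5-person selections from all 12: C(12,5) = 792.
Selections missing a whole group: no geologists → C(8,5) = 56; no chemists → C(8,5) = 56; no physicists → C(8,5) = 56.
Add back selections omitting two groups (i.e. drawn from a single group): C(4,5) + C(4,5) + C(4,5) = 0.
By inclusion–exclusion: 792 − 168 + 0 = 624.

624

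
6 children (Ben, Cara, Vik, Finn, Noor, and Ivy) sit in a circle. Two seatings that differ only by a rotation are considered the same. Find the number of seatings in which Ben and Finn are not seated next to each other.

72

Without the restriction there are (5)! = 120 seatings.
Seatings with Ben beside Finn: treat them as a block with 2 internal orders, giving 2 × (4)! = 48.
Subtracting, 120 − 48 = 72.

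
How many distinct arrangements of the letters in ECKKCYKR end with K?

1260

Fix K in the last position and arrange the remaining 7 letters.
Those 7 letters have C appearing twice and K appearing twice, giving (7)!/(2!·2!) = 1260.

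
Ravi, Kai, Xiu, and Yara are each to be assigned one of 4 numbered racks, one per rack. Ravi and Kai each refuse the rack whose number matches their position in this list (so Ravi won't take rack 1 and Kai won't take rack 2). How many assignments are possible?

Let Aᵢ (for i ∈ {1, 2}) be the placements that put person i in their forbidden rack. Any j of these fix j positions, leaving (4−j)! ways to fill the rest, and there are C(2,j) ways to pick which j.
By inclusion–exclusion, the number of valid placements is Σ_{j=0}^{2} (−1)^j C(2,j)·(4−j)!.
Computing: 24 − 12 + 2 = 14.

14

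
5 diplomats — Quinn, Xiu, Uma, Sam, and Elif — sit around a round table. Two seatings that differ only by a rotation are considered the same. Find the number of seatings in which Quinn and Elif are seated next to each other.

12

Glue Quinn and Elif into a block (2 internal orders). Seating 4 units around a circle gives (3)! arrangements.
So 2 × (3)! = 2 × 6 = 12.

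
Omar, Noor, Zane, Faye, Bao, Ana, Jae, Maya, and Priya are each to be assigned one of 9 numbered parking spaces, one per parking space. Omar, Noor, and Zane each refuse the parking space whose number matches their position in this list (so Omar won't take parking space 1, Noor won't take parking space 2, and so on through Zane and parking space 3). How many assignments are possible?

Let Aᵢ (for i ∈ {1, 2, 3}) be the placements that put person i in their forbidden parking space. Any j of these fix j positions, leaving (9−j)! ways to fill the rest, and there are C(3,j) ways to pick which j.
By inclusion–exclusion, the number of valid placements is Σ_{j=0}^{3} (−1)^j C(3,j)·(9−j)!.
Computing: 362880 − 120960 + 15120 − 720 = 256320.

256320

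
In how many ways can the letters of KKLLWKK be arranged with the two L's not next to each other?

75

There are 7!/(4!·2!) = 105 arrangements of KKLLWKK in total.
Arrangements with the L's together: treat LL as one letter, giving (6)!/(4!) = 30.
Subtracting, 105 − 30 = 75 arrangements keep the L's apart.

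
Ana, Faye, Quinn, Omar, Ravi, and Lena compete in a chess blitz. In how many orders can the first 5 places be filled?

720

This is an ordered selection of 5 from 6: P(6,5).
That gives 6 × 5 × 4 × 3 × 2 = 720.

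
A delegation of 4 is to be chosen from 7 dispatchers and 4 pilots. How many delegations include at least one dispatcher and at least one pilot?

Unrestricted: C(11,4) = 330 ways to pick any 4 of the 11.
Subtract selections that omit an entire group: no dispatchers → C(4,4) = 1; no pilots → C(7,4) = 35.
Both groups omitted at once is impossible, so 330 − 36 = 294.

294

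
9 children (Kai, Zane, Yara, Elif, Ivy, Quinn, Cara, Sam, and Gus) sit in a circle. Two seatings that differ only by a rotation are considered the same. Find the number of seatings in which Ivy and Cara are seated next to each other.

Treat {Ivy, Cara} as one unit (2 internal orders) and seat the resulting 8 units around the table: (7)! circular arrangements.
So 2 × (7)! = 2 × 5040 = 10080.

10080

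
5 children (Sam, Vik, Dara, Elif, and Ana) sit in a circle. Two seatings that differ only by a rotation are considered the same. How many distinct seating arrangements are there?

24

Seat Sam anywhere (absorbing the rotational symmetry), then permute the other 4: (4)! = 24.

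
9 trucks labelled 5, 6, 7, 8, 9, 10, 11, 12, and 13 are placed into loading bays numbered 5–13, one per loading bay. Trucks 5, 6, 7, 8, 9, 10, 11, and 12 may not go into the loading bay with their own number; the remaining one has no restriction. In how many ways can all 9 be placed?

Let Aᵢ (for 5 ≤ i ≤ 12) be the placements that put truck i in its forbidden loading bay. Any j of these fix j positions, leaving (9−j)! ways to fill the rest, and there are C(8,j) ways to pick which j.
By inclusion–exclusion, the number of valid placements is Σ_{j=0}^{8} (−1)^j C(8,j)·(9−j)!.
Computing: 362880 − 322560 + 141120 − 40320 + 8400 − 1344 + 168 − 16 + 1 = 148329.

148329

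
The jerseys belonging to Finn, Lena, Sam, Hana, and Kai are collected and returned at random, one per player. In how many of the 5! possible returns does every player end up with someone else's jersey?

44

Let Aᵢ be the assignments in which player i gets their old jersey. We want the size of the complement of A₁∪…∪A_5.
By inclusion–exclusion this is Σ_{j=0}^{5} (−1)^j C(5,j)·(5−j)!.
Computing: 120 − 120 + 60 − 20 + 5 − 1 = 44.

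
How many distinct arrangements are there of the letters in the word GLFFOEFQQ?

The 9 letters of GLFFOEFQQ have repeats: F appearing 3 times and Q appearing twice.
The number of distinct arrangements is 9!/(3!·2!) = 362880/12 = 30240.

30240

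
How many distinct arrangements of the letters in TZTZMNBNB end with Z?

With the last slot taken by Z, it remains to arrange the other 8 letters (TTZMNBNB).
Those 8 letters have B appearing twice, N appearing twice, and T appearing twice, giving (8)!/(2!·2!·2!) = 5040.

5040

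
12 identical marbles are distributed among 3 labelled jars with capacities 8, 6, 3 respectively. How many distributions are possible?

By stars and bars, unrestricted non-negative solutions to x_1+…+x_3 = 12 number C(12+2,2) = 91.
Subtract solutions that violate a single cap (substitute x_i' = x_i − (cap_i+1)): x_1 ≥ 9 gives C(5,2) = 10; x_2 ≥ 7 gives C(7,2) = 21; x_3 ≥ 4 gives C(10,2) = 45. Together 76.
Add back pairs where two caps are both exceeded: 0 + 0 + 3 = 3.
By inclusion–exclusion the count is 91 − 76 + 3 = 18.

18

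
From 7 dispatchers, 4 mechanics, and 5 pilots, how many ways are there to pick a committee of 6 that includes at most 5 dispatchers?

8001

Split by how many dispatchers are chosen (0 through 5).
Sum: C(7,0)·C(9,6) + C(7,1)·C(9,5) + C(7,2)·C(9,4) + C(7,3)·C(9,3) + C(7,4)·C(9,2) + C(7,5)·C(9,1) = 84 + 882 + 2646 + 2940 + 1260 + 189 = 8001.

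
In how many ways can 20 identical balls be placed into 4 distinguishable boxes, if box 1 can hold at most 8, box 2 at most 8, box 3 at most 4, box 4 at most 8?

Without the upper bounds there are C(23,3) = 1771 ways to split 20 among 4 boxes.
Subtract solutions that violate a single cap (substitute x_i' = x_i − (cap_i+1)): x_1 ≥ 9 gives C(14,3) = 364; x_2 ≥ 9 gives C(14,3) = 364; x_3 ≥ 5 gives C(18,3) = 816; x_4 ≥ 9 gives C(14,3) = 364. Together 1908.
Add back pairs where two caps are both exceeded: 10 + 84 + 10 + 84 + 10 + 84 = 282.
By inclusion–exclusion the count is 1771 − 1908 + 282 = 145.

145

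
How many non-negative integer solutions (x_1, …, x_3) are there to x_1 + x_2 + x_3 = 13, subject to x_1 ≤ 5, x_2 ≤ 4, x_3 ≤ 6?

6

Without the upper bounds there are C(15,2) = 105 ways to split 13 among 3 variables.
Subtract solutions that violate a single cap (substitute x_i' = x_i − (cap_i+1)): x_1 ≥ 6 gives C(9,2) = 36; x_2 ≥ 5 gives C(10,2) = 45; x_3 ≥ 7 gives C(8,2) = 28. Together 109.
Add back pairs where two caps are both exceeded: 6 + 1 + 3 = 10.
By inclusion–exclusion the count is 105 − 109 + 10 = 6.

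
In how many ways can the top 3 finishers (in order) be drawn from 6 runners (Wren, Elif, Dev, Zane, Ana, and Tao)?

There are 6 choices for 1st place, 5 for 2nd, and 4 for 3rd.
That gives 6 × 5 × 4 = 120.

120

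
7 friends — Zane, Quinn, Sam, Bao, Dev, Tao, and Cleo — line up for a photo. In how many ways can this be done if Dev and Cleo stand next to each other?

Place the 5 others and the Dev-Cleo pair as 6 objects in a line; the pair has 2 internal arrangements.
That gives 2 × 6! = 2 × 720 = 1440.

1440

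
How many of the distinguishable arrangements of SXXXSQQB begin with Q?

420

With the first slot taken by Q, it remains to arrange the other 7 letters (SXXXSQB).
Those 7 letters have S appearing twice and X appearing 3 times, giving (7)!/(3!·2!) = 420.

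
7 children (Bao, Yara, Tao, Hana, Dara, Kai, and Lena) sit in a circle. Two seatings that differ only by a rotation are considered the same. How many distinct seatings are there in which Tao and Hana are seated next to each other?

Glue Tao and Hana into a block (2 internal orders). Seating 6 units around a circle gives (5)! arrangements.
So 2 × (5)! = 2 × 120 = 240.

240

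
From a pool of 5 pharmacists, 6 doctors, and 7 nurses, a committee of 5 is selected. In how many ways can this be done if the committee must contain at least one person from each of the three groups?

6055

Unrestricted: C(18,5) = 8568 ways to pick any 5 of the 18.
Subtract selections that omit an entire group: no pharmacists → C(13,5) = 1287; no doctors → C(12,5) = 792; no nurses → C(11,5) = 462.
Add back selections omitting two groups (i.e. drawn from a single group): C(5,5) + C(6,5) + C(7,5) = 28.
By inclusion–exclusion: 8568 − 2541 + 28 = 6055.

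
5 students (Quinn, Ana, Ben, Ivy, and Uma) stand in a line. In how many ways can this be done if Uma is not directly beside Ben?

There are 5! = 120 arrangements in all. If Uma and Ben are adjacent, merging them into one block gives 2·(4)! = 48 arrangements.
Complementary counting: 120 − 48 = 72.

72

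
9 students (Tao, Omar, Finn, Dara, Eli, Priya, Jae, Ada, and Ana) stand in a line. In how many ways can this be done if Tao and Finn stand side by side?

80640

Place the 7 others and the Tao-Finn pair as 8 objects in a line; the pair has 2 internal arrangements.
That gives 2 × 8! = 2 × 40320 = 80640.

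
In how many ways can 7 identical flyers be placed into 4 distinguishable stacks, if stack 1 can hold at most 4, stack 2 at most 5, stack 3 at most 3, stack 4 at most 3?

66

Ignoring the caps, the number of non-negative solutions to x_1+…+x_4 = 7 is C(10,3) = 120.
Subtract solutions that violate a single cap (substitute x_i' = x_i − (cap_i+1)): x_1 ≥ 5 gives C(5,3) = 10; x_2 ≥ 6 gives C(4,3) = 4; x_3 ≥ 4 gives C(6,3) = 20; x_4 ≥ 4 gives C(6,3) = 20. Together 54.
No two caps can be exceeded simultaneously, so the pair terms are all 0.
By inclusion–exclusion the count is 120 − 54 + 0 = 66.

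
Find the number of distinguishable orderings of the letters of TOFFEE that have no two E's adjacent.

120

There are 6!/(2!·2!) = 180 arrangements of TOFFEE in total.
If the two E's are adjacent, glue them into one block, leaving 5 items to arrange: (5)!/(2!) = 60 ways.
Subtracting, 180 − 60 = 120 arrangements keep the E's apart.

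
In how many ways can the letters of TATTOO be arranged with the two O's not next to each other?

Total arrangements of TATTOO: 6!/(3!·2!) = 60.
Arrangements with the O's together: treat OO as one letter, giving (5)!/(3!) = 20.
Subtracting, 60 − 20 = 40 arrangements keep the O's apart.

40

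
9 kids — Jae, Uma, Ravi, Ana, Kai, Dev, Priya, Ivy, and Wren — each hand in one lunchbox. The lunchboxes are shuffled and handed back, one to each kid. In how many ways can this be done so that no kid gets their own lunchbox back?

133496

Count assignments avoiding every fixed point. For any j of the 9 kids fixed to their own lunchbox, the other 9−j can be arranged in (9−j)! ways.
By inclusion–exclusion this is Σ_{j=0}^{9} (−1)^j C(9,j)·(9−j)!.
Computing: 362880 − 362880 + 181440 − 60480 + 15120 − 3024 + 504 − 72 + 9 − 1 = 133496.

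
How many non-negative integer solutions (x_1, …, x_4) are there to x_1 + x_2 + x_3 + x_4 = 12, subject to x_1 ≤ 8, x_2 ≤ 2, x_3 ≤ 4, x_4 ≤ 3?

41

Ignoring the caps, the number of non-negative solutions to x_1+…+x_4 = 12 is C(15,3) = 455.
Subtract solutions that violate a single cap (substitute x_i' = x_i − (cap_i+1)): x_1 ≥ 9 gives C(6,3) = 20; x_2 ≥ 3 gives C(12,3) = 220; x_3 ≥ 5 gives C(10,3) = 120; x_4 ≥ 4 gives C(11,3) = 165. Together 525.
Add back pairs where two caps are both exceeded: 1 + 0 + 0 + 35 + 56 + 20 = 112.
Subtract triples: 0 + 0 + 0 + 1 = 1.
By inclusion–exclusion the count is 455 − 525 + 112 − 1 = 41.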